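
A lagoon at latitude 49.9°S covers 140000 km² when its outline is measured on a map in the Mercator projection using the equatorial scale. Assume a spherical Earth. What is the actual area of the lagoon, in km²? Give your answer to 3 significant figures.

58100 km²

The Mercator projection is conformal; its linear scale factor is the same in every direction and equals sec φ = 1/cos φ.
Areal scale = k² = sec²φ = 1/cos²(49.9°) = 1/0.6441² = 2.410.
True area = apparent / (areal scale) = 140000 / 2.410 ≈ 58100 km².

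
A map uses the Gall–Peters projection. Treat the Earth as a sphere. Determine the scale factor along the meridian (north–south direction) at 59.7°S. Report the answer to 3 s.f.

0.714

The Gall–Peters projection is cylindrical equal-area with φ₀ = 45°. Cylindrical equal-area (φ₀ = 45°): h = cos φ / cos 45° along meridians, k = cos 45° / cos φ along parallels; h·k = 1.
h = cos 59.7° / cos 45° = 0.5045/0.7071 = 0.7135.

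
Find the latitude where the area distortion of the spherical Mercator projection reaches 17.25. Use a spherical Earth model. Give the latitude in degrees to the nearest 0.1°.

76.1°

Mercator areal scale is sec²φ.
sec²φ = 17.25  ⇒  cos²φ = 0.05797  ⇒  cos φ = 0.2408.
φ = arccos(0.2408) ≈ 76.1°.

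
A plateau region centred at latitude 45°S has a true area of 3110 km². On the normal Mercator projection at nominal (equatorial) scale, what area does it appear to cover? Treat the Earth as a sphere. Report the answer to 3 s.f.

The Mercator projection is conformal; its linear scale factor is the same in every direction and equals sec φ = 1/cos φ.
Areal scale = k² = sec²φ = 1/cos²(45°) = 1/0.7071² = 2.000.
Apparent area = 3110 × 2.000 ≈ 6220 km².

6220 km²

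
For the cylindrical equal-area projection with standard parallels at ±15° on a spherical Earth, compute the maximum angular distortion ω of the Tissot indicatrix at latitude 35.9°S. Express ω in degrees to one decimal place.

20.1°

A cylindrical equal-area projection with standard parallel φ₀ has meridian scale h = cos φ / cos φ₀ and parallel scale k = cos φ₀ / cos φ (so areas are preserved, h·k = 1).
At 35.9°: h = 0.8386, k = 1.192; principal scales a = 1.192, b = 0.8386.
sin(ω/2) = (a − b)/(a + b) = 0.3538/2.031 = 0.1742, so ω = 2 arcsin(0.1742) ≈ 20.1°.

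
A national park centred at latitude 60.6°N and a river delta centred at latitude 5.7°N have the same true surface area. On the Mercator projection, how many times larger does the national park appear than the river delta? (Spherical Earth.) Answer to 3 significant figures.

On Mercator, area is exaggerated by sec²φ = 1/cos²φ.
At 60.6°: sec²(60.6°) = 1/0.4909² = 4.150.
At 5.7°: sec²(5.7°) = 1/0.9951² = 1.010.
Ratio = 4.150/1.010 = cos²(5.7°)/cos²(60.6°) ≈ 4.11.

4.11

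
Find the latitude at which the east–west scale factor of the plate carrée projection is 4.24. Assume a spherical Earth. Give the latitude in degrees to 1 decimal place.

76.4°

Plate carrée: h = 1, k = sec φ along parallels.
sec φ = 4.24  ⇒  cos φ = 0.2358  ⇒  φ ≈ 76.4°.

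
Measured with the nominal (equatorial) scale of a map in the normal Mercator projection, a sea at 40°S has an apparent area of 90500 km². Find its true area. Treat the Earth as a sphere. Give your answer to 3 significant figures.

53100 km²

Mercator is conformal, so the point scale is isotropic: h = k = sec φ = 1/cos φ.
Areal scale = k² = sec²φ = 1/cos²(40°) = 1/0.7660² = 1.704.
True area = apparent / (areal scale) = 90500 / 1.704 ≈ 53100 km².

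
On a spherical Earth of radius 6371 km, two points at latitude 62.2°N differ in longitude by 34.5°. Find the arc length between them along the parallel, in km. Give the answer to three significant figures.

Arc length along a parallel = R cos φ · Δλ (with Δλ in radians).
= 6371 × cos 62.2° × (34.5° × π/180) = 6371 × 0.4664 × 0.6021 ≈ 1790 km.

1790 km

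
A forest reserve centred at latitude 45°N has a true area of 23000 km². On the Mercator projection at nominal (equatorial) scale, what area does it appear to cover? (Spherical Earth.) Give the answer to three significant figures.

46000 km²

The Mercator projection is conformal; its linear scale factor is the same in every direction and equals sec φ = 1/cos φ.
Areal scale = k² = sec²φ = 1/cos²(45°) = 1/0.7071² = 2.000.
Apparent area = 23000 × 2.000 ≈ 46000 km².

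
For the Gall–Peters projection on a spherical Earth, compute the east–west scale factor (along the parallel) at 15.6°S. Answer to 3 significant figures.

Gall–Peters is a cylindrical equal-area projection with standard parallels at ±45°. A cylindrical equal-area projection with standard parallel φ₀ has meridian scale h = cos φ / cos φ₀ and parallel scale k = cos φ₀ / cos φ (so areas are preserved, h·k = 1).
k = cos 45° / cos 15.6° = 0.7071/0.9632 = 0.7342.

0.734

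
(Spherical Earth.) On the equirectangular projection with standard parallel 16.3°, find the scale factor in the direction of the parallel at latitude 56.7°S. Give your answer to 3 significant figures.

The equidistant cylindrical projection with φ₀ = 16.3° has h = 1 (meridians true) and k = cos φ₀ / cos φ along parallels.
k = cos 16.3° / cos 56.7° = 0.9598/0.5490 = 1.748.

1.75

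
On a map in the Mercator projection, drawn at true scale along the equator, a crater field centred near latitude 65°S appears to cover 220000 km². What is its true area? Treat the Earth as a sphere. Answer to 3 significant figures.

39300 km²

For Mercator, h = k = sec φ (a conformal cylindrical projection has a single point scale, 1/cos φ).
Areal scale = k² = sec²φ = 1/cos²(65°) = 1/0.4226² = 5.599.
True area = apparent / (areal scale) = 220000 / 5.599 ≈ 39300 km².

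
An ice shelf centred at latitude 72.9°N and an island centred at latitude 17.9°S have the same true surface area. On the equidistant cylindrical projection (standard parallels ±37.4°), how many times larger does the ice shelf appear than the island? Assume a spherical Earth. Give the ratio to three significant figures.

3.24

The equidistant cylindrical projection with φ₀ = 37.4° has h = 1 (meridians true) and k = cos φ₀ / cos φ along parallels.
Areal scale at 72.9°: h·k = 1.000 × 2.702 = 2.702.
Areal scale at 17.9°: h·k = 1.000 × 0.8348 = 0.8348.
Ratio = 2.702/0.8348 ≈ 3.24.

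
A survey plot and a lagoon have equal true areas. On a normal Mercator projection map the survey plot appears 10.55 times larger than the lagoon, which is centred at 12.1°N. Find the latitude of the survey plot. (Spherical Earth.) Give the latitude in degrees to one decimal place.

72.5°

For equal true areas on Mercator, apparent areas scale as sec²φ, so the ratio is cos²φ₂ / cos²φ₁.
cos²φ₂ / cos²φ₁ = 10.55  ⇒  cos φ₁ = cos 12.1° / √10.55 = 0.9778/3.248 = 0.3010.
φ₁ = arccos(0.3010) ≈ 72.5°.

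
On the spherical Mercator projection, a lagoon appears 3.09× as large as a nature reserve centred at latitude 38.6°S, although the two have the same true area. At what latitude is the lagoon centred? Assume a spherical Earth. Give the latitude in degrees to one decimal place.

For equal true areas on Mercator, apparent areas scale as sec²φ, so the ratio is cos²φ₂ / cos²φ₁.
cos²φ₂ / cos²φ₁ = 3.09  ⇒  cos φ₁ = cos 38.6° / √3.09 = 0.7815/1.758 = 0.4446.
φ₁ = arccos(0.4446) ≈ 63.6°.

63.6°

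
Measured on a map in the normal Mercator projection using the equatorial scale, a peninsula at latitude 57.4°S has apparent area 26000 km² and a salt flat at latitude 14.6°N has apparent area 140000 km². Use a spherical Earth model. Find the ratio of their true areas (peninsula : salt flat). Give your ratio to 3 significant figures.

0.0576

Since Mercator area scale is 1/cos²φ, the true area equals the apparent area multiplied by cos²φ.
True area of peninsula: 26000 × cos²(57.4°) = 26000 × 0.2903 = 7547 km².
True area of salt flat: 140000 × cos²(14.6°) = 140000 × 0.9365 = 131100 km².
Ratio = 7547 / 131100 ≈ 0.0576.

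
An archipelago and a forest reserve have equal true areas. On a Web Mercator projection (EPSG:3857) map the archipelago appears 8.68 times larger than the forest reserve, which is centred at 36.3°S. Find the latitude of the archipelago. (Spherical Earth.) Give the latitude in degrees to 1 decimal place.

Mercator areal scale is sec²φ, so apparent-area ratio = sec²φ₁ / sec²φ₂ = cos²φ₂ / cos²φ₁.
cos²φ₂ / cos²φ₁ = 8.68  ⇒  cos φ₁ = cos 36.3° / √8.68 = 0.8059/2.946 = 0.2735.
φ₁ = arccos(0.2735) ≈ 74.1°.

74.1°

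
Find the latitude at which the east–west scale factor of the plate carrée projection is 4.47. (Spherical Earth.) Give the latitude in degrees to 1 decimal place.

77.1°

Plate carrée: h = 1, k = sec φ along parallels.
sec φ = 4.47  ⇒  cos φ = 0.2237  ⇒  φ ≈ 77.1°.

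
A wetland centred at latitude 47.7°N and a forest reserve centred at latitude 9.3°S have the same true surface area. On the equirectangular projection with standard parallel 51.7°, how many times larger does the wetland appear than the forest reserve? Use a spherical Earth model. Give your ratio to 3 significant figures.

1.47

In the equirectangular projection with standard parallel φ₀ = 51.7° (x = Rλ cos φ₀, y = Rφ), meridians are true-scale (h = 1) and the parallel scale is k = cos φ₀ / cos φ.
Areal scale at 47.7°: h·k = 1.000 × 0.9209 = 0.9209.
Areal scale at 9.3°: h·k = 1.000 × 0.6280 = 0.6280.
Ratio = 0.9209/0.6280 ≈ 1.47.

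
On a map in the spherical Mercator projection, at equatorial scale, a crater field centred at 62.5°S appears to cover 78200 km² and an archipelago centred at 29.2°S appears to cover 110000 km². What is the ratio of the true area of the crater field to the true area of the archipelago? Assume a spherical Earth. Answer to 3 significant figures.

On Mercator the areal scale is sec²φ, so true area = apparent × cos²φ.
True area of crater field: 78200 × cos²(62.5°) = 78200 × 0.2132 = 16670 km².
True area of archipelago: 110000 × cos²(29.2°) = 110000 × 0.7620 = 83820 km².
Ratio = 16670 / 83820 ≈ 0.199.

0.199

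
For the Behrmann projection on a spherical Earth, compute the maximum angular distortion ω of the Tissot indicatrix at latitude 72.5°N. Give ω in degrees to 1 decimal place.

The Behrmann projection is cylindrical equal-area with φ₀ = 30°. Cylindrical equal-area (φ₀ = 30°): h = cos φ / cos 30° along meridians, k = cos 30° / cos φ along parallels; h·k = 1.
At 72.5°: h = 0.3472, k = 2.880; principal scales a = 2.880, b = 0.3472.
sin(ω/2) = (a − b)/(a + b) = 2.533/3.227 = 0.7848, so ω = 2 arcsin(0.7848) ≈ 103.4°.

103.4°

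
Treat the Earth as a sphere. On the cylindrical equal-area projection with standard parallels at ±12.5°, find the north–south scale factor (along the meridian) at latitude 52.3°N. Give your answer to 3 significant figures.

A cylindrical equal-area projection with standard parallel φ₀ has meridian scale h = cos φ / cos φ₀ and parallel scale k = cos φ₀ / cos φ (so areas are preserved, h·k = 1).
h = cos 52.3° / cos 12.5° = 0.6115/0.9763 = 0.6264.

0.626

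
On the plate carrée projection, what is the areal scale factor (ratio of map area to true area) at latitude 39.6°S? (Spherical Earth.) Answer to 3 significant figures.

In the plate carrée (x = Rλ, y = Rφ), meridians are true-scale (h = 1) and parallels are stretched by k = sec φ.
Areal scale = h·k = 1 × sec φ; at 39.6°, h = 1.000, k = 1.298, so h·k = 1.298.

1.30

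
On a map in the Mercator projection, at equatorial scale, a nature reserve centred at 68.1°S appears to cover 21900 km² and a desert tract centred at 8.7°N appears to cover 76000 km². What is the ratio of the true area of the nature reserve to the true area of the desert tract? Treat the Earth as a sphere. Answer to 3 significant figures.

Since Mercator area scale is 1/cos²φ, the true area equals the apparent area multiplied by cos²φ.
True area of nature reserve: 21900 × cos²(68.1°) = 21900 × 0.1391 = 3047 km².
True area of desert tract: 76000 × cos²(8.7°) = 76000 × 0.9771 = 74260 km².
Ratio = 3047 / 74260 ≈ 0.0410.

0.0410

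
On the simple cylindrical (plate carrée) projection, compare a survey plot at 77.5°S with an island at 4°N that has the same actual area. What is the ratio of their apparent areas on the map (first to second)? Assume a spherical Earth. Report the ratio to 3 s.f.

For the equirectangular projection with φ₀ = 0 (plate carrée), h = 1 along meridians and k = sec φ along parallels.
Areal scale at 77.5°: h·k = 1.000 × 4.620 = 4.620.
Areal scale at 4°: h·k = 1.000 × 1.002 = 1.002.
Ratio = 4.620/1.002 ≈ 4.61.

4.61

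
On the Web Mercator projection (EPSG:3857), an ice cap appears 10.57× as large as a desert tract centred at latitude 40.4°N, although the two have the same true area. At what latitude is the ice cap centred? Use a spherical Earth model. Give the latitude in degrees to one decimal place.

76.5°

For equal true areas on Mercator, apparent areas scale as sec²φ, so the ratio is cos²φ₂ / cos²φ₁.
cos²φ₂ / cos²φ₁ = 10.57  ⇒  cos φ₁ = cos 40.4° / √10.57 = 0.7615/3.251 = 0.2342.
φ₁ = arccos(0.2342) ≈ 76.5°.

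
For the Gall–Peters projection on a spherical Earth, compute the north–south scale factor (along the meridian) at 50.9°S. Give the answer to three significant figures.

The Gall–Peters projection is cylindrical equal-area with φ₀ = 45°. A cylindrical equal-area projection with standard parallel φ₀ has meridian scale h = cos φ / cos φ₀ and parallel scale k = cos φ₀ / cos φ (so areas are preserved, h·k = 1).
h = cos 50.9° / cos 45° = 0.6307/0.7071 = 0.8919.

0.892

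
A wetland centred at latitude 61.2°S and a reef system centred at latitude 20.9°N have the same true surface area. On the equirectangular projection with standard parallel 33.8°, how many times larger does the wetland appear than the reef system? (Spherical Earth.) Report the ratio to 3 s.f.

In the equirectangular projection with standard parallel φ₀ = 33.8° (x = Rλ cos φ₀, y = Rφ), meridians are true-scale (h = 1) and the parallel scale is k = cos φ₀ / cos φ.
Areal scale at 61.2°: h·k = 1.000 × 1.725 = 1.725.
Areal scale at 20.9°: h·k = 1.000 × 0.8895 = 0.8895.
Ratio = 1.725/0.8895 ≈ 1.94.

1.94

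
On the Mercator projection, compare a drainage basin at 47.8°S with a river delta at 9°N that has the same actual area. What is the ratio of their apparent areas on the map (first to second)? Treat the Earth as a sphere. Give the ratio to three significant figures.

2.16

Mercator areal scale is sec²φ.
At 47.8°: sec²(47.8°) = 1/0.6717² = 2.216.
At 9°: sec²(9°) = 1/0.9877² = 1.025.
Ratio = 2.216/1.025 = cos²(9°)/cos²(47.8°) ≈ 2.16.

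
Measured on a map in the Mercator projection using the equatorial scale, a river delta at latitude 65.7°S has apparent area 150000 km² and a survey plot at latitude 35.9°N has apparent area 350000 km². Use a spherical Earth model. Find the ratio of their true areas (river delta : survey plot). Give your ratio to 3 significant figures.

0.111

Since Mercator area scale is 1/cos²φ, the true area equals the apparent area multiplied by cos²φ.
True area of river delta: 150000 × cos²(65.7°) = 150000 × 0.1693 = 25400 km².
True area of survey plot: 350000 × cos²(35.9°) = 350000 × 0.6562 = 229700 km².
Ratio = 25400 / 229700 ≈ 0.111.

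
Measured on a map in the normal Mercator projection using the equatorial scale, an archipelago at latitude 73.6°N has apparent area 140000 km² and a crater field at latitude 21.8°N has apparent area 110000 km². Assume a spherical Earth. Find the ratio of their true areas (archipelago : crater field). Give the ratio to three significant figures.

0.118

Since Mercator area scale is 1/cos²φ, the true area equals the apparent area multiplied by cos²φ.
True area of archipelago: 140000 × cos²(73.6°) = 140000 × 0.07972 = 11160 km².
True area of crater field: 110000 × cos²(21.8°) = 110000 × 0.8621 = 94830 km².
Ratio = 11160 / 94830 ≈ 0.118.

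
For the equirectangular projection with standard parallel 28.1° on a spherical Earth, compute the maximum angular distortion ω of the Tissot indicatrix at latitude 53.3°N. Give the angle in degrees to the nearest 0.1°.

With standard parallel φ₀ = 28.1°, the equirectangular projection gives x = Rλ cos φ₀, y = Rφ, so h = 1 and k = cos 28.1° / cos φ.
At 53.3°: h = 1.000, k = 1.476; principal scales a = 1.476, b = 1.000.
sin(ω/2) = (a − b)/(a + b) = 0.4761/2.476 = 0.1923, so ω = 2 arcsin(0.1923) ≈ 22.2°.

22.2°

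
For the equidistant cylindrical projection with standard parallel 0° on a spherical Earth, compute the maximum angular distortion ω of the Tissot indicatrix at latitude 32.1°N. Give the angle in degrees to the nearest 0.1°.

For the equirectangular projection with φ₀ = 0 (plate carrée), h = 1 along meridians and k = sec φ along parallels.
At 32.1°: h = 1.000, k = 1.180; principal scales a = 1.180, b = 1.000.
sin(ω/2) = (a − b)/(a + b) = 0.1805/2.180 = 0.08277, so ω = 2 arcsin(0.08277) ≈ 9.5°.

9.5°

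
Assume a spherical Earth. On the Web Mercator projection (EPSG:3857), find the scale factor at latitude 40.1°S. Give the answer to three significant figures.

1.31

Mercator is conformal, so the point scale is isotropic: h = k = sec φ = 1/cos φ.
k = 1/cos 40.1° = 1/0.7649 = 1.307.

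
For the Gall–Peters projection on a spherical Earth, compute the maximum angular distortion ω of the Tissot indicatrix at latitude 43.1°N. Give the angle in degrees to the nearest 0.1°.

3.7°

Gall–Peters is a cylindrical equal-area projection with standard parallels at ±45°. A cylindrical equal-area projection with standard parallel φ₀ has meridian scale h = cos φ / cos φ₀ and parallel scale k = cos φ₀ / cos φ (so areas are preserved, h·k = 1).
At 43.1°: h = 1.033, k = 0.9684; principal scales a = 1.033, b = 0.9684.
sin(ω/2) = (a − b)/(a + b) = 0.06418/2.001 = 0.03207, so ω = 2 arcsin(0.03207) ≈ 3.7°.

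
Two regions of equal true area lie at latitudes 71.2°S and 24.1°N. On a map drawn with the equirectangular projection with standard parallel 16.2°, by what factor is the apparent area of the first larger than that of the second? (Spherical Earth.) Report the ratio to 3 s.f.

The equidistant cylindrical projection with φ₀ = 16.2° has h = 1 (meridians true) and k = cos φ₀ / cos φ along parallels.
Areal scale at 71.2°: h·k = 1.000 × 2.980 = 2.980.
Areal scale at 24.1°: h·k = 1.000 × 1.052 = 1.052.
Ratio = 2.980/1.052 ≈ 2.83.

2.83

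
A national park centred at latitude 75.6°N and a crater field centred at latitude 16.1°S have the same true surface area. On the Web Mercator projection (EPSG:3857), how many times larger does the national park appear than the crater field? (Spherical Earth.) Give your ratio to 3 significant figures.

14.9

On Mercator, area is exaggerated by sec²φ = 1/cos²φ.
At 75.6°: sec²(75.6°) = 1/0.2487² = 16.17.
At 16.1°: sec²(16.1°) = 1/0.9608² = 1.083.
Ratio = 16.17/1.083 = cos²(16.1°)/cos²(75.6°) ≈ 14.9.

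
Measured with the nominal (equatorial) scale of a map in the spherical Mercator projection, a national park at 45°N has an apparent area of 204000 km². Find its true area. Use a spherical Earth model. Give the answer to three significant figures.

Mercator is conformal, so the point scale is isotropic: h = k = sec φ = 1/cos φ.
Areal scale = k² = sec²φ = 1/cos²(45°) = 1/0.7071² = 2.000.
True area = apparent / (areal scale) = 204000 / 2.000 ≈ 102000 km².

102000 km²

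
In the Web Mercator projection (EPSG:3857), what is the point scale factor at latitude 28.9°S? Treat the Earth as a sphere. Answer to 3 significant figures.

Mercator is conformal, so the point scale is isotropic: h = k = sec φ = 1/cos φ.
k = 1/cos 28.9° = 1/0.8755 = 1.142.

1.14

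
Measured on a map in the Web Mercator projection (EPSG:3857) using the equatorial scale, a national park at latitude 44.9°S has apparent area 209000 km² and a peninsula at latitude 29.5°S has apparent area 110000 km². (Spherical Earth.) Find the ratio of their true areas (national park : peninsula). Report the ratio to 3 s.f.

1.26

Since Mercator area scale is 1/cos²φ, the true area equals the apparent area multiplied by cos²φ.
True area of national park: 209000 × cos²(44.9°) = 209000 × 0.5017 = 104900 km².
True area of peninsula: 110000 × cos²(29.5°) = 110000 × 0.7575 = 83330 km².
Ratio = 104900 / 83330 ≈ 1.26.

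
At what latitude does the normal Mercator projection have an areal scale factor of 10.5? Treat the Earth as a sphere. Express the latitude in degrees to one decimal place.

72.0°

Mercator areal scale is sec²φ.
sec²φ = 10.5  ⇒  cos²φ = 0.09524  ⇒  cos φ = 0.3086.
φ = arccos(0.3086) ≈ 72.0°.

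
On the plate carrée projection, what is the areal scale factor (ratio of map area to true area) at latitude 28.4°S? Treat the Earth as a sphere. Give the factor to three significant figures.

1.14

In the plate carrée (x = Rλ, y = Rφ), meridians are true-scale (h = 1) and parallels are stretched by k = sec φ.
Areal scale = h·k = 1 × sec φ; at 28.4°, h = 1.000, k = 1.137, so h·k = 1.137.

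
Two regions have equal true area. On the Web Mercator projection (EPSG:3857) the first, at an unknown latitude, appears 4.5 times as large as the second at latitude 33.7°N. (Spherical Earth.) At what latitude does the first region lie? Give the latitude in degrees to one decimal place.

For equal true areas on Mercator, apparent areas scale as sec²φ, so the ratio is cos²φ₂ / cos²φ₁.
cos²φ₂ / cos²φ₁ = 4.5  ⇒  cos φ₁ = cos 33.7° / √4.5 = 0.8320/2.121 = 0.3922.
φ₁ = arccos(0.3922) ≈ 66.9°.

66.9°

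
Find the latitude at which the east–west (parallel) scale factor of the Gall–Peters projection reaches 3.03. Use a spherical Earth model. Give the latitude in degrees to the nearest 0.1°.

76.5°

The Gall–Peters projection is cylindrical equal-area with φ₀ = 45°. Cylindrical equal-area (φ₀ = 45°): h = cos φ / cos 45° along meridians, k = cos 45° / cos φ along parallels; h·k = 1.
k = cos φ₀ / cos φ = 3.03  ⇒  cos φ = cos 45° / 3.03 = 0.2334.
φ = arccos(0.2334) ≈ 76.5°.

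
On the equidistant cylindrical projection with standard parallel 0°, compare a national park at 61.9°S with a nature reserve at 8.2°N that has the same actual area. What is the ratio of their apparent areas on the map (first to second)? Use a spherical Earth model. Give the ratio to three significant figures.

2.10

Plate carrée maps x = Rλ, y = Rφ. The meridian scale is h = 1 and the parallel scale is k = 1/cos φ = sec φ.
Areal scale at 61.9°: h·k = 1.000 × 2.123 = 2.123.
Areal scale at 8.2°: h·k = 1.000 × 1.010 = 1.010.
Ratio = 2.123/1.010 ≈ 2.10.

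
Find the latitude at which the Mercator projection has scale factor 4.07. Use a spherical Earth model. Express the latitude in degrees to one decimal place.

Mercator scale is k = sec φ = 1/cos φ.
1/cos φ = 4.07  ⇒  cos φ = 0.2457  ⇒  φ = arccos(0.2457) ≈ 75.8°.

75.8°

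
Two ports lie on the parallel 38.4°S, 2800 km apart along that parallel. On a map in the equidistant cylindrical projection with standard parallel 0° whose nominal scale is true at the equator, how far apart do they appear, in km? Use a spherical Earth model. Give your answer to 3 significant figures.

3570 km

For the equirectangular projection with φ₀ = 0 (plate carrée), h = 1 along meridians and k = sec φ along parallels.
Along the parallel, k = sec 38.4° = 1/0.7837 = 1.276.
Map distance = 2800 × 1.276 ≈ 3570 km.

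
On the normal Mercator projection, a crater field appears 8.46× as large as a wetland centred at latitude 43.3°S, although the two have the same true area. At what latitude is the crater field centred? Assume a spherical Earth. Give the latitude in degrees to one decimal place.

For equal true areas on Mercator, apparent areas scale as sec²φ, so the ratio is cos²φ₂ / cos²φ₁.
cos²φ₂ / cos²φ₁ = 8.46  ⇒  cos φ₁ = cos 43.3° / √8.46 = 0.7278/2.909 = 0.2502.
φ₁ = arccos(0.2502) ≈ 75.5°.

75.5°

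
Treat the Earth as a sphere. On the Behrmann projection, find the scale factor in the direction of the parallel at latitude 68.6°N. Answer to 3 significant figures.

The Behrmann projection is cylindrical equal-area with φ₀ = 30°. For cylindrical equal-area with standard parallel φ₀, h = cos φ / cos φ₀ and k = cos φ₀ / cos φ, so h·k = 1.
k = cos 30° / cos 68.6° = 0.8660/0.3649 = 2.373.

2.37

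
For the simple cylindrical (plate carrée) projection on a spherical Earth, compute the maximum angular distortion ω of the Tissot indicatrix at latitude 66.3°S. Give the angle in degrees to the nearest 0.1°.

50.5°

For the equirectangular projection with φ₀ = 0 (plate carrée), h = 1 along meridians and k = sec φ along parallels.
At 66.3°: h = 1.000, k = 2.488; principal scales a = 2.488, b = 1.000.
sin(ω/2) = (a − b)/(a + b) = 1.488/3.488 = 0.4266, so ω = 2 arcsin(0.4266) ≈ 50.5°.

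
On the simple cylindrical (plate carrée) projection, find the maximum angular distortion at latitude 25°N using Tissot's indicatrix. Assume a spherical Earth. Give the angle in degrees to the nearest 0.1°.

5.6°

In the plate carrée (x = Rλ, y = Rφ), meridians are true-scale (h = 1) and parallels are stretched by k = sec φ.
At 25°: h = 1.000, k = 1.103; principal scales a = 1.103, b = 1.000.
sin(ω/2) = (a − b)/(a + b) = 0.1034/2.103 = 0.04915, so ω = 2 arcsin(0.04915) ≈ 5.6°.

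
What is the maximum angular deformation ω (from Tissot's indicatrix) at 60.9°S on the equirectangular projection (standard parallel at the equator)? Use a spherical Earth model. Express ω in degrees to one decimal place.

40.4°

Plate carrée maps x = Rλ, y = Rφ. The meridian scale is h = 1 and the parallel scale is k = 1/cos φ = sec φ.
At 60.9°: h = 1.000, k = 2.056; principal scales a = 2.056, b = 1.000.
sin(ω/2) = (a − b)/(a + b) = 1.056/3.056 = 0.3456, so ω = 2 arcsin(0.3456) ≈ 40.4°.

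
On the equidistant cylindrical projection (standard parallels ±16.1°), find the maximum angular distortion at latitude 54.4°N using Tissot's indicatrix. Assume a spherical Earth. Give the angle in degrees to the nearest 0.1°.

28.4°

With standard parallel φ₀ = 16.1°, the equirectangular projection gives x = Rλ cos φ₀, y = Rφ, so h = 1 and k = cos 16.1° / cos φ.
At 54.4°: h = 1.000, k = 1.650; principal scales a = 1.650, b = 1.000.
sin(ω/2) = (a − b)/(a + b) = 0.6505/2.650 = 0.2454, so ω = 2 arcsin(0.2454) ≈ 28.4°.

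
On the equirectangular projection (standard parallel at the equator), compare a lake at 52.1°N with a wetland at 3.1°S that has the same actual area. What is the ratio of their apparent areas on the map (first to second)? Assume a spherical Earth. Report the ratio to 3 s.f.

1.63

For the equirectangular projection with φ₀ = 0 (plate carrée), h = 1 along meridians and k = sec φ along parallels.
Areal scale at 52.1°: h·k = 1.000 × 1.628 = 1.628.
Areal scale at 3.1°: h·k = 1.000 × 1.001 = 1.001.
Ratio = 1.628/1.001 ≈ 1.63.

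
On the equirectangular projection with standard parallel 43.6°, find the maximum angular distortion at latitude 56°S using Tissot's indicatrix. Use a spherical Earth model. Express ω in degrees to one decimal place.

14.8°

In the equirectangular projection with standard parallel φ₀ = 43.6° (x = Rλ cos φ₀, y = Rφ), meridians are true-scale (h = 1) and the parallel scale is k = cos φ₀ / cos φ.
At 56°: h = 1.000, k = 1.295; principal scales a = 1.295, b = 1.000.
sin(ω/2) = (a − b)/(a + b) = 0.2950/2.295 = 0.1286, so ω = 2 arcsin(0.1286) ≈ 14.8°.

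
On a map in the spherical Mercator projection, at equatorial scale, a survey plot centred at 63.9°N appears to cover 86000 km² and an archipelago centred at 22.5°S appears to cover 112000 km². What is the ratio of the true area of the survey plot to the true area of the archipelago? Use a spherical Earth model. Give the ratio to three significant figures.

0.174

On Mercator the areal scale is sec²φ, so true area = apparent × cos²φ.
True area of survey plot: 86000 × cos²(63.9°) = 86000 × 0.1935 = 16640 km².
True area of archipelago: 112000 × cos²(22.5°) = 112000 × 0.8536 = 95600 km².
Ratio = 16640 / 95600 ≈ 0.174.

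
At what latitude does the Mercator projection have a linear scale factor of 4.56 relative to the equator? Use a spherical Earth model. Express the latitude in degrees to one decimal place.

Mercator scale is k = sec φ = 1/cos φ.
1/cos φ = 4.56  ⇒  cos φ = 0.2193  ⇒  φ = arccos(0.2193) ≈ 77.3°.

77.3°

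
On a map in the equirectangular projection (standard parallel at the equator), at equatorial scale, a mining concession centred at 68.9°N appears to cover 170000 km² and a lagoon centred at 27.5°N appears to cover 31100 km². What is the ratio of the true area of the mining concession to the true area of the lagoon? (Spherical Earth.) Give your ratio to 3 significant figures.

On the plate carrée, areal scale = h·k = 1 × sec φ, so true area = apparent × cos φ.
True area of mining concession: 170000 × cos(68.9°) = 170000 × 0.3600 = 61200 km².
True area of lagoon: 31100 × cos(27.5°) = 31100 × 0.8870 = 27590 km².
Ratio = 61200 / 27590 ≈ 2.22.

2.22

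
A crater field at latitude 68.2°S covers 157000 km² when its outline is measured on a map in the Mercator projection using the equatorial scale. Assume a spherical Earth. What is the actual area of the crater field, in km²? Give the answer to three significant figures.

21700 km²

The Mercator projection is conformal; its linear scale factor is the same in every direction and equals sec φ = 1/cos φ.
Areal scale = k² = sec²φ = 1/cos²(68.2°) = 1/0.3714² = 7.251.
True area = apparent / (areal scale) = 157000 / 7.251 ≈ 21700 km².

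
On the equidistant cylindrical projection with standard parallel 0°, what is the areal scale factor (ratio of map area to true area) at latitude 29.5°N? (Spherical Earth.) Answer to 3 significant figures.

1.15

Plate carrée maps x = Rλ, y = Rφ. The meridian scale is h = 1 and the parallel scale is k = 1/cos φ = sec φ.
Areal scale = h·k = 1 × sec φ; at 29.5°, h = 1.000, k = 1.149, so h·k = 1.149.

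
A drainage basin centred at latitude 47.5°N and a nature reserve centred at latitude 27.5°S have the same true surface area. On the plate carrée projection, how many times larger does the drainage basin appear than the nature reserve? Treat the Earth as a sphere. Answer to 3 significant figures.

Plate carrée maps x = Rλ, y = Rφ. The meridian scale is h = 1 and the parallel scale is k = 1/cos φ = sec φ.
Areal scale at 47.5°: h·k = 1.000 × 1.480 = 1.480.
Areal scale at 27.5°: h·k = 1.000 × 1.127 = 1.127.
Ratio = 1.480/1.127 ≈ 1.31.

1.31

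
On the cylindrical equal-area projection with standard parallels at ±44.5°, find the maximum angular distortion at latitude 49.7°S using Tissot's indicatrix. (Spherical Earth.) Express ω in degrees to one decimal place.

For cylindrical equal-area with standard parallel φ₀, h = cos φ / cos φ₀ and k = cos φ₀ / cos φ, so h·k = 1.
At 49.7°: h = 0.9068, k = 1.103; principal scales a = 1.103, b = 0.9068.
sin(ω/2) = (a − b)/(a + b) = 0.1959/2.010 = 0.09750, so ω = 2 arcsin(0.09750) ≈ 11.2°.

11.2°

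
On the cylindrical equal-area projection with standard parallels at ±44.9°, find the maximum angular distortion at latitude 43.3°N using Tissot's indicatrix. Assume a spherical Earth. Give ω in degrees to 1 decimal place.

A cylindrical equal-area projection with standard parallel φ₀ has meridian scale h = cos φ / cos φ₀ and parallel scale k = cos φ₀ / cos φ (so areas are preserved, h·k = 1).
At 43.3°: h = 1.027, k = 0.9733; principal scales a = 1.027, b = 0.9733.
sin(ω/2) = (a − b)/(a + b) = 0.05414/2.001 = 0.02706, so ω = 2 arcsin(0.02706) ≈ 3.1°.

3.1°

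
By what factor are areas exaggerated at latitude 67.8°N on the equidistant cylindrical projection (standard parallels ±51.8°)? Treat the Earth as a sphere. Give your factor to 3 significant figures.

The equidistant cylindrical projection with φ₀ = 51.8° has h = 1 (meridians true) and k = cos φ₀ / cos φ along parallels.
Areal scale = h·k = 1 × cos φ₀ / cos φ; at 67.8°, h = 1.000, k = 1.637, so h·k = 1.637.

1.64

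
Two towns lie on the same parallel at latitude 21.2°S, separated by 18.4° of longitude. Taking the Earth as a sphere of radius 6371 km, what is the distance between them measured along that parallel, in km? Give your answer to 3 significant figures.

1910 km

Arc length along a parallel = R cos φ · Δλ (with Δλ in radians).
= 6371 × cos 21.2° × (18.4° × π/180) = 6371 × 0.9323 × 0.3211 ≈ 1910 km.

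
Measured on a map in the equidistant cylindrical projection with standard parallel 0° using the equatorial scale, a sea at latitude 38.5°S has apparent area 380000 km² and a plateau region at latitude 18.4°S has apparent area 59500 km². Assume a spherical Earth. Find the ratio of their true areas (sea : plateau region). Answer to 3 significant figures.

On the plate carrée, areal scale = h·k = 1 × sec φ, so true area = apparent × cos φ.
True area of sea: 380000 × cos(38.5°) = 380000 × 0.7826 = 297400 km².
True area of plateau region: 59500 × cos(18.4°) = 59500 × 0.9489 = 56460 km².
Ratio = 297400 / 56460 ≈ 5.27.

5.27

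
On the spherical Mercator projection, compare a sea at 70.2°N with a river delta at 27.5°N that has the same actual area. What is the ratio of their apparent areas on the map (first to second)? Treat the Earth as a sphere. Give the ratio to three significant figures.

Mercator is conformal with k = sec φ, so areal scale = k² = sec²φ.
At 70.2°: sec²(70.2°) = 1/0.3387² = 8.715.
At 27.5°: sec²(27.5°) = 1/0.8870² = 1.271.
Ratio = 8.715/1.271 = cos²(27.5°)/cos²(70.2°) ≈ 6.86.

6.86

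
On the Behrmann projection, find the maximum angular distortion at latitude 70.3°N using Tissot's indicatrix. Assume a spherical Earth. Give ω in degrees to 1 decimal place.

94.9°

The Behrmann projection is cylindrical equal-area with φ₀ = 30°. A cylindrical equal-area projection with standard parallel φ₀ has meridian scale h = cos φ / cos φ₀ and parallel scale k = cos φ₀ / cos φ (so areas are preserved, h·k = 1).
At 70.3°: h = 0.3892, k = 2.569; principal scales a = 2.569, b = 0.3892.
sin(ω/2) = (a − b)/(a + b) = 2.180/2.958 = 0.7368, so ω = 2 arcsin(0.7368) ≈ 94.9°.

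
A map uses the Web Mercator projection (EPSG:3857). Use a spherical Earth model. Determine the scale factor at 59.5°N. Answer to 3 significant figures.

For Mercator, h = k = sec φ (a conformal cylindrical projection has a single point scale, 1/cos φ).
k = 1/cos 59.5° = 1/0.5075 = 1.970.

1.97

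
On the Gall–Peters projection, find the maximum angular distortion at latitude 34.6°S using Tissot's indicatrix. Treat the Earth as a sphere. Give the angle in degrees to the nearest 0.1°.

Gall–Peters is a cylindrical equal-area projection with standard parallels at ±45°. For cylindrical equal-area with standard parallel φ₀, h = cos φ / cos φ₀ and k = cos φ₀ / cos φ, so h·k = 1.
At 34.6°: h = 1.164, k = 0.8590; principal scales a = 1.164, b = 0.8590.
sin(ω/2) = (a − b)/(a + b) = 0.3051/2.023 = 0.1508, so ω = 2 arcsin(0.1508) ≈ 17.3°.

17.3°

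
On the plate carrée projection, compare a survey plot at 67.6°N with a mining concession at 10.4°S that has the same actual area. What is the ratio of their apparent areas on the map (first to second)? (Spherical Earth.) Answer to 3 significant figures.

2.58

For the equirectangular projection with φ₀ = 0 (plate carrée), h = 1 along meridians and k = sec φ along parallels.
Areal scale at 67.6°: h·k = 1.000 × 2.624 = 2.624.
Areal scale at 10.4°: h·k = 1.000 × 1.017 = 1.017.
Ratio = 2.624/1.017 ≈ 2.58.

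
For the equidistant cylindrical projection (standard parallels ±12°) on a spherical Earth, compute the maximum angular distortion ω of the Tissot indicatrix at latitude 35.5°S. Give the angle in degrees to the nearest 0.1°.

The equidistant cylindrical projection with φ₀ = 12° has h = 1 (meridians true) and k = cos φ₀ / cos φ along parallels.
At 35.5°: h = 1.000, k = 1.201; principal scales a = 1.201, b = 1.000.
sin(ω/2) = (a − b)/(a + b) = 0.2015/2.201 = 0.09152, so ω = 2 arcsin(0.09152) ≈ 10.5°.

10.5°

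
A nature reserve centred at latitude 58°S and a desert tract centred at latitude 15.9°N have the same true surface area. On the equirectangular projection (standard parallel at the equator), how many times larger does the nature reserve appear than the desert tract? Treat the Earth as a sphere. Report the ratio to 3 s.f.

1.81

In the plate carrée (x = Rλ, y = Rφ), meridians are true-scale (h = 1) and parallels are stretched by k = sec φ.
Areal scale at 58°: h·k = 1.000 × 1.887 = 1.887.
Areal scale at 15.9°: h·k = 1.000 × 1.040 = 1.040.
Ratio = 1.887/1.040 ≈ 1.81.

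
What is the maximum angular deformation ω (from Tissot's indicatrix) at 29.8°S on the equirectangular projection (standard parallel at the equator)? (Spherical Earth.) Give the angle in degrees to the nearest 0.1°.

8.1°

For the equirectangular projection with φ₀ = 0 (plate carrée), h = 1 along meridians and k = sec φ along parallels.
At 29.8°: h = 1.000, k = 1.152; principal scales a = 1.152, b = 1.000.
sin(ω/2) = (a − b)/(a + b) = 0.1524/2.152 = 0.07080, so ω = 2 arcsin(0.07080) ≈ 8.1°.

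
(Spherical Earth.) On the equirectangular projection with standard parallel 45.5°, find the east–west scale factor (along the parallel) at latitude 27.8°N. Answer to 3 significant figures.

0.792

In the equirectangular projection with standard parallel φ₀ = 45.5° (x = Rλ cos φ₀, y = Rφ), meridians are true-scale (h = 1) and the parallel scale is k = cos φ₀ / cos φ.
k = cos 45.5° / cos 27.8° = 0.7009/0.8846 = 0.7924.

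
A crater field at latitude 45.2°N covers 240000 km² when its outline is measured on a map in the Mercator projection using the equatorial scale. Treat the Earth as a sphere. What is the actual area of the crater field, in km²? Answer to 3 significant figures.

119000 km²

For Mercator, h = k = sec φ (a conformal cylindrical projection has a single point scale, 1/cos φ).
Areal scale = k² = sec²φ = 1/cos²(45.2°) = 1/0.7046² = 2.014.
True area = apparent / (areal scale) = 240000 / 2.014 ≈ 119000 km².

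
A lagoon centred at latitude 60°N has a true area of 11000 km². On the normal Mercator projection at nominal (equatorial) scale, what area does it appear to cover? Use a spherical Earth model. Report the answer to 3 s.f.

44000 km²

The Mercator projection is conformal; its linear scale factor is the same in every direction and equals sec φ = 1/cos φ.
Areal scale = k² = sec²φ = 1/cos²(60°) = 1/0.5000² = 4.000.
Apparent area = 11000 × 4.000 ≈ 44000 km².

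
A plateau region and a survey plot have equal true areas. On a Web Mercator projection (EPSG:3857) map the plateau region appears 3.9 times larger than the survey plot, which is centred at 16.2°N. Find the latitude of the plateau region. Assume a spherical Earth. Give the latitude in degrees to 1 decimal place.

60.9°

On Mercator, (apparent₁)/(apparent₂) = sec²φ₁ / sec²φ₂ when true areas are equal.
cos²φ₂ / cos²φ₁ = 3.9  ⇒  cos φ₁ = cos 16.2° / √3.9 = 0.9603/1.975 = 0.4863.
φ₁ = arccos(0.4863) ≈ 60.9°.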